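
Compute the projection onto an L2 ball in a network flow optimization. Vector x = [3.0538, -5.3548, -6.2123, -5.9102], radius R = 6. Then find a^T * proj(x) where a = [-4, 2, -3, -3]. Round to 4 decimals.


Step 1: Compute ||x|| (intermediates to 6 decimals).
||x|| = sqrt(3.0538^2 + (-5.3548)^2 + (-6.2123)^2 + (-5.9102)^2) = 10.560431
Step 2: Project.
Since ||x|| > R, scale = R/||x|| = 6/10.560431 = 0.568159, proj(x) = scale * x
proj(x) = [1.735044, -3.042378, -3.529574, -3.357933]
Step 3: Dot product.
a^T * proj(x) = -4*1.735044 + 2*(-3.042378) - 3*(-3.529574) - 3*(-3.357933) = 7.6376


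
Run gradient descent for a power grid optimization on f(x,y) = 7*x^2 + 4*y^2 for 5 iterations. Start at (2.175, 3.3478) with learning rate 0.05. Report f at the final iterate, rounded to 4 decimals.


Gradient descent on f(x,y) = 7*x^2 + 4*y^2.
Starting point: (2.175, 3.3478), alpha = 0.05
Step 1: grad_x = 2*7*2.175 = 30.45, grad_y = 2*4*3.3478 = 26.7824
  x_1 = 2.175 - 0.05*30.45 = 0.6525
  y_1 = 3.3478 - 0.05*26.7824 = 2.0087
Step 2: grad_x = 2*7*0.6525 = 9.135, grad_y = 2*4*2.0087 = 16.0694
  x_2 = 0.6525 - 0.05*9.135 = 0.1958
  y_2 = 2.0087 - 0.05*16.0694 = 1.2052
Step 3: grad_x = 2*7*0.1958 = 2.7405, grad_y = 2*4*1.2052 = 9.6417
  x_3 = 0.1958 - 0.05*2.7405 = 0.0587
  y_3 = 1.2052 - 0.05*9.6417 = 0.7231
Step 4: grad_x = 2*7*0.0587 = 0.8222, grad_y = 2*4*0.7231 = 5.785
  x_4 = 0.0587 - 0.05*0.8222 = 0.0176
  y_4 = 0.7231 - 0.05*5.785 = 0.4339
Step 5: grad_x = 2*7*0.0176 = 0.2466, grad_y = 2*4*0.4339 = 3.471
  x_5 = 0.0176 - 0.05*0.2466 = 0.0053
  y_5 = 0.4339 - 0.05*3.471 = 0.2603
f(0.0053, 0.2603) = 7*0.0053^2 + 4*0.2603^2 = 0.2713


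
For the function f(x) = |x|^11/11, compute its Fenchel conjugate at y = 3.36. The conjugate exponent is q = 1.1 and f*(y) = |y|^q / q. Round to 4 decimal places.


The conjugate exponent q satisfies 1/p + 1/q = 1.
p = 11, so q = 11/(11 - 1) = 1.1
|y|^q = 3.36^1.1 = 3.7929
f*(3.36) = 3.7929 / 1.1 = 3.4481


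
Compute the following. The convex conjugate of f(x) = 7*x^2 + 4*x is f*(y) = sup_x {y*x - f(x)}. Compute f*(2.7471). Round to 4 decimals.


f*(y) = sup_x {y*x - a*x^2 - b*x} = sup_x {(y-b)*x - a*x^2}
FOC: (y - b) - 2a*x = 0 => x* = (y - b)/(2a)
x* = (2.7471 - 4)/(2*7) = -0.0895
f*(2.7471) = (y-b)^2/(4a) = (2.7471 - 4)^2/(4*7)
= 1.5698/28 = 0.0561


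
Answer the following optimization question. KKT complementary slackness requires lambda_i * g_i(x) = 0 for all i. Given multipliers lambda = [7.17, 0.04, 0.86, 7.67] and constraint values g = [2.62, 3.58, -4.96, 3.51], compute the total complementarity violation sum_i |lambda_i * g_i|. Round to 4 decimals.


KKT complementary slackness check:
lambda_1 * g_1 = 7.17 * 2.62 = 18.7854
lambda_2 * g_2 = 0.04 * 3.58 = 0.1432
lambda_3 * g_3 = 0.86 * -4.96 = -4.2656
lambda_4 * g_4 = 7.67 * 3.51 = 26.9217
Total violation = 18.7854 + 0.1432 + 4.2656 + 26.9217 = 50.1159


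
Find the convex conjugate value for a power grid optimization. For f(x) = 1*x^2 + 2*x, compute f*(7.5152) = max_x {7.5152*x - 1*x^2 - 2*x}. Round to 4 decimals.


f*(y) = sup_x {y*x - a*x^2 - b*x} = sup_x {(y-b)*x - a*x^2}
FOC: (y - b) - 2a*x = 0 => x* = (y - b)/(2a)
x* = (7.5152 - 2)/(2*1) = 2.7576
f*(7.5152) = (y-b)^2/(4a) = (7.5152 - 2)^2/(4*1)
= 30.4174/4 = 7.6044


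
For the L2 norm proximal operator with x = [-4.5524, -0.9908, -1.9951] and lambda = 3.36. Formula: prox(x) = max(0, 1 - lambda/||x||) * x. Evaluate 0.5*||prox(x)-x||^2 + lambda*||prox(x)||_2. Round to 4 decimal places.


Step 1: Compute ||x||.
||x|| = 5.0682
Step 2: Compute scaling factor.
scale = max(0, 1 - 3.36/5.0682) = 0.337
Step 3: prox(x) = [-1.5343, -0.3339, -0.6724]
||prox(x)|| = 1.7082
Step 4: Proximal objective.
0.5*||prox-x||^2 = 5.6448
lambda*||prox|| = 5.7396
Total = 11.3843


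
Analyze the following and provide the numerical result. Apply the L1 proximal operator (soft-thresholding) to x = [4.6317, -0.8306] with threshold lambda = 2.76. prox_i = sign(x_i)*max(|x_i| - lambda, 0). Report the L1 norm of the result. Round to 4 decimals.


Soft-thresholding with lambda = 2.76:
prox(4.6317) = sign(4.6317)*max(|4.6317| - 2.76, 0) = 1.8717
prox(-0.8306) = sign(-0.8306)*max(|-0.8306| - 2.76, 0) = 0.0
prox(x) = [1.8717, 0.0]
||prox(x)||_1 = 1.8717 + 0.0 = 1.8717


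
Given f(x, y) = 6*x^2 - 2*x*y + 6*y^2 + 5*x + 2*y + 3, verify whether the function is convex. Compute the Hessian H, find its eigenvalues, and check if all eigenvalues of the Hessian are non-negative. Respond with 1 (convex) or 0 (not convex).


The Hessian of f(x,y) = 6*x^2 - 2*x*y + 6*y^2 + 5*x + 2*y + 3 is:
H = [[12, -2], [-2, 12]]
Trace = 12 + 12 = 24
Determinant = 12*12 - (-2)^2 = 140
Discriminant = (24)^2 - 4*140 = 16.0
Eigenvalues: lambda_1 = 10.0, lambda_2 = 14.0
The function is convex.

1


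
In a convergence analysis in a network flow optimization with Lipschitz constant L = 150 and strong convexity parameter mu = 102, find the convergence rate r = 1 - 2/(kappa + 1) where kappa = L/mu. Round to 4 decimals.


Step 1: Compute the condition number.
kappa = L/mu = 150/102 = 1.4706
Step 2: Compute the convergence rate.
r = 1 - 2/(kappa + 1) = 1 - 2*mu/(L + mu) = (L - mu)/(L + mu) = 48/252 = 0.1905


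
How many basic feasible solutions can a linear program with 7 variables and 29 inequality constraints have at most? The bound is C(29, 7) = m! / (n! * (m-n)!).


Each vertex corresponds to some choice of n active constraints out of m, so the number of vertices is at most C(m, n) = m! / (n!(m-n)!).
m = 29, n = 7
Numerator: 29 * 28 * 27 * 26 * 25 * 24 * 23
Denominator: 7! = 5040
C(29, 7) = 1560780


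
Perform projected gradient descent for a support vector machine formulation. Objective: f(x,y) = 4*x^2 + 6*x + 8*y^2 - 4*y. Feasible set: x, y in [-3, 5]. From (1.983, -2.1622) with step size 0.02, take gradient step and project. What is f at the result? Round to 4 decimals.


Step 1: Compute gradient at (1.983, -2.1622).
grad_x = 2*4*1.983 + 6 = 21.864
grad_y = 2*8*-2.1622 - 4 = -38.5952
Step 2: Gradient step.
x_raw = 1.983 - 0.02*21.864 = 1.5457
y_raw = -2.1622 - 0.02*-38.5952 = -1.3903
Step 3: Project onto [-3, 5].
x_proj = clip(1.5457) = 1.5457
y_proj = clip(-1.3903) = -1.3903
Step 4: Evaluate f.
f(1.5457, -1.3903) = 39.8559


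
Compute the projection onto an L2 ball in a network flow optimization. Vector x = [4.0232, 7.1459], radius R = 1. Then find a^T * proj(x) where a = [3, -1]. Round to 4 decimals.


Step 1: Compute ||x|| (intermediates to 6 decimals).
||x|| = sqrt(4.0232^2 + 7.1459^2) = 8.200611
Step 2: Project.
Since ||x|| > R, scale = R/||x|| = 1/8.200611 = 0.121942, proj(x) = scale * x
proj(x) = [0.490597, 0.871385]
Step 3: Dot product.
a^T * proj(x) = 3*0.490597 - 1*0.871385 = 0.6004


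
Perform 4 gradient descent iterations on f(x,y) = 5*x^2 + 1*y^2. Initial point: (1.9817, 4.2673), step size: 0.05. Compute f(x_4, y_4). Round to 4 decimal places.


Gradient descent on f(x,y) = 5*x^2 + 1*y^2.
Starting point: (1.9817, 4.2673), alpha = 0.05
Step 1: grad_x = 2*5*1.9817 = 19.817, grad_y = 2*1*4.2673 = 8.5346
  x_1 = 1.9817 - 0.05*19.817 = 0.9909
  y_1 = 4.2673 - 0.05*8.5346 = 3.8406
Step 2: grad_x = 2*5*0.9909 = 9.9085, grad_y = 2*1*3.8406 = 7.6811
  x_2 = 0.9909 - 0.05*9.9085 = 0.4954
  y_2 = 3.8406 - 0.05*7.6811 = 3.4565
Step 3: grad_x = 2*5*0.4954 = 4.9543, grad_y = 2*1*3.4565 = 6.913
  x_3 = 0.4954 - 0.05*4.9543 = 0.2477
  y_3 = 3.4565 - 0.05*6.913 = 3.1109
Step 4: grad_x = 2*5*0.2477 = 2.4771, grad_y = 2*1*3.1109 = 6.2217
  x_4 = 0.2477 - 0.05*2.4771 = 0.1239
  y_4 = 3.1109 - 0.05*6.2217 = 2.7998
f(0.1239, 2.7998) = 5*0.1239^2 + 1*2.7998^2 = 7.9154


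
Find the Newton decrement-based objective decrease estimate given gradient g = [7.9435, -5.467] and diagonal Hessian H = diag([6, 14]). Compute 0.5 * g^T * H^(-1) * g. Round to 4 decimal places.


Step 1: H is diagonal, so H^(-1) * g = [1.3239, -0.3905].
Step 2: g^T H^(-1) g = sum_i g_i^2 / H_ii
  = (7.9435)^2/6 + (-5.467)^2/14
  = 10.5165 + 2.1349 = 12.6514
Step 3: Objective decrease = 0.5 * g^T H^(-1) g = 6.3257


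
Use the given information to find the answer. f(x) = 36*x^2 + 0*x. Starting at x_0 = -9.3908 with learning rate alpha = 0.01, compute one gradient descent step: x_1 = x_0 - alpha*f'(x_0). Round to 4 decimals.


We compute the gradient at x_0 and apply the update.
f'(x) = 72*x + 0
f'(-9.3908) = 72*-9.3908 + 0 = -676.1376
x_1 = -9.3908 - 0.01*-676.1376 = -2.6294


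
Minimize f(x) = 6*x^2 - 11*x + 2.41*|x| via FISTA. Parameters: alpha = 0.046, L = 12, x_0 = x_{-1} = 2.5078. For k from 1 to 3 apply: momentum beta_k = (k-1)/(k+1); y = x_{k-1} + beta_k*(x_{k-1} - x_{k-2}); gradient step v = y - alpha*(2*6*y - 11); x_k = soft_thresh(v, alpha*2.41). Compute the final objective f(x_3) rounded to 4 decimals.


FISTA on f(x) = 6*x^2 - 11*x + 2.41*|x|
L = 12, alpha = 0.046
Iteration 1: beta = 0.0, y = 2.5078 + 0.0*(2.5078 - 2.5078) = 2.5078
  grad(y) = 19.0936, v = y - alpha*grad = 1.6295
  prox(v) = soft_thresh(1.6295, 0.1109) = 1.5186
Iteration 2: beta = 0.3333, y = 1.5186 + 0.3333*(1.5186 - 2.5078) = 1.1889
  grad(y) = 3.267, v = y - alpha*grad = 1.0386
  prox(v) = soft_thresh(1.0386, 0.1109) = 0.9278
Iteration 3: beta = 0.5, y = 0.9278 + 0.5*(0.9278 - 1.5186) = 0.6323
  grad(y) = -3.4119, v = y - alpha*grad = 0.7893
  prox(v) = soft_thresh(0.7893, 0.1109) = 0.6784
f(x_3) = 6*0.6784^2 - 11*0.6784 + 2.41*|0.6784| = -3.0661


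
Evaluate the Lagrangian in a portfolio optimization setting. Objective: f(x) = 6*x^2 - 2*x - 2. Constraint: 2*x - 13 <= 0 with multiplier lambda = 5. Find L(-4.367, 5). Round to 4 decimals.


Step 1: Evaluate f(x).
f(-4.367) = 6*(-4.367)^2 - 2*(-4.367) - 2 = 121.1581
Step 2: Evaluate g(x).
g(-4.367) = 2*-4.367 - 13 = -21.734
Step 3: Compute Lagrangian.
L = 121.1581 + 5*-21.734 = 12.4881


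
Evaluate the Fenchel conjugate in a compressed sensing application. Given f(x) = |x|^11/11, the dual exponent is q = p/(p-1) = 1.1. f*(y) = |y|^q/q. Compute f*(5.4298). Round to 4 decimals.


The conjugate exponent q satisfies 1/p + 1/q = 1.
p = 11, so q = 11/(11 - 1) = 1.1
|y|^q = 5.4298^1.1 = 6.4308
f*(5.4298) = 6.4308 / 1.1 = 5.8461


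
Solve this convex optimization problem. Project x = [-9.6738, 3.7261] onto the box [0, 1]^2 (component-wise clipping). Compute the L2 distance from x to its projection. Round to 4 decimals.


Project each component onto [0, 1].
clip(-9.6738) = 0.0, clip(3.7261) = 1.0
Projection = [0.0, 1.0]
Squared diffs: [93.5824, 7.4316]
Distance = sqrt(101.014) = 10.0506


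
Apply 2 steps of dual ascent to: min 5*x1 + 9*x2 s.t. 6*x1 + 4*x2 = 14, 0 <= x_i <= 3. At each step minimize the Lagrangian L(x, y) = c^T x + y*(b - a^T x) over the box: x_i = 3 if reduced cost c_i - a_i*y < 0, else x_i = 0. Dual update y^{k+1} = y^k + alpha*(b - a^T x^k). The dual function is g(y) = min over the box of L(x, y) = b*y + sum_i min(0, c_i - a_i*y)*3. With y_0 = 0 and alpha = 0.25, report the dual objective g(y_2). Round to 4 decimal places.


Dual ascent for LP: min 5*x1 + 9*x2, 6*x1 + 4*x2 = 14, 0 <= x_i <= 3
Step 1: y^k = 0.0, reduced costs: (5.0, 9.0)
  x^k = (0.0, 0.0), subgradient = b - a^T x = 14.0
  y^{k+1} = 0.0 + 0.25*14.0 = 3.5
Step 2: y^k = 3.5, reduced costs: (-16.0, -5.0)
  x^k = (3.0, 3.0), subgradient = b - a^T x = -16.0
  y^{k+1} = 3.5 + 0.25*-16.0 = -0.5
Dual objective at y_2 = -0.5: reduced costs (8.0, 11.0), box minimizer x = (0.0, 0.0)
g(y_2) = b*y + (c1 - a1*y)*x1 + (c2 - a2*y)*x2 = 14*(-0.5) + 8.0*0.0 + 11.0*0.0 = -7.0 + 0.0 + 0.0 = -7.0


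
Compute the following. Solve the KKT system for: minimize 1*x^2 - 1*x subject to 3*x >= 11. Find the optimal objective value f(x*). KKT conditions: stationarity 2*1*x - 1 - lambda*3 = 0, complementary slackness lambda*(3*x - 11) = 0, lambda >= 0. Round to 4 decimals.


Step 1: Try lambda = 0 (constraint inactive).
x_unc = 1/(2*1) = 0.5
Check: 3*0.5 = 1.5 < 11 -- violated!
Step 2: Constraint must be active: 3*x = 11
x* = 11/3 = 3.6667 (rounded; the exact value 11/3 is used below)
lambda = (2*1*(11/3) - 1)/3 = 2.1111
Step 3: Compute optimal value.
f(x*) = 1*(11/3)^2 - 1*(11/3) = 9.7778


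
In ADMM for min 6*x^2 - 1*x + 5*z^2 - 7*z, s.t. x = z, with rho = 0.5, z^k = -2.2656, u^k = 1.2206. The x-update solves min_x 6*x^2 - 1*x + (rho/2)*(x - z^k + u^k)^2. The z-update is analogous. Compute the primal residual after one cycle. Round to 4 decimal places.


ADMM iteration with rho = 0.5, z^k = -2.2656, u^k = 1.2206
Step 1: x-update.
Minimize 6*x^2 - 1*x + (0.5/2)*(x + 2.2656 + 1.2206)^2
FOC: (2*6 + 0.5)*x = 1 + 0.5*(-2.2656 - 1.2206)
x^{k+1} = -0.0594
Step 2: z-update.
Minimize 5*z^2 - 7*z + (0.5/2)*(-0.0594 - z + 1.2206)^2
FOC: (2*5 + 0.5)*z = 7 + 0.5*(-0.0594 + 1.2206)
z^{k+1} = 0.722
Step 3: u-update.
u^{k+1} = 1.2206 - 0.0594 - 0.722 = 0.4392
Step 4: Primal residual = |-0.0594 - 0.722| = 0.7814


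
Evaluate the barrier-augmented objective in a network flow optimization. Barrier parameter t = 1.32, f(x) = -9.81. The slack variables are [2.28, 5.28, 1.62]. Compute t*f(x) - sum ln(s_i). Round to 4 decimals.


Step 1: Compute log-barrier.
ln values: [0.8242, 1.6639, 0.4824]
phi = -(0.8242 + 1.6639 + 0.4824) = -2.9705
Step 2: Compute augmented objective.
t*f(x) = 1.32*-9.81 = -12.9492
Total = -12.9492 - 2.9705 = -15.9197


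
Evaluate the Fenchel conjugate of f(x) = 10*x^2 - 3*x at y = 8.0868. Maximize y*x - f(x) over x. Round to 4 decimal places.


f*(y) = sup_x {y*x - a*x^2 - b*x} = sup_x {(y-b)*x - a*x^2}
FOC: (y - b) - 2a*x = 0 => x* = (y - b)/(2a)
x* = (8.0868 + 3)/(2*10) = 0.5543
f*(8.0868) = (y-b)^2/(4a) = (8.0868 + 3)^2/(4*10)
= 122.9171/40 = 3.0729


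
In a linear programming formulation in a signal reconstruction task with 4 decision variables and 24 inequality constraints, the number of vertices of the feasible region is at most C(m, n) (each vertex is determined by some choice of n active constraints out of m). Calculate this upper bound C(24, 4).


Each vertex corresponds to some choice of n active constraints out of m, so the number of vertices is at most C(m, n) = m! / (n!(m-n)!).
m = 24, n = 4
Numerator: 24 * 23 * 22 * 21
Denominator: 4! = 24
C(24, 4) = 10626


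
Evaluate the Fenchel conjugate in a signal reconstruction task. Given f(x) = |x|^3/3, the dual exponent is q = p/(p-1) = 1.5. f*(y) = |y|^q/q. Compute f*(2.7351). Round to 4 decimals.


The conjugate exponent q satisfies 1/p + 1/q = 1.
p = 3, so q = 3/(3 - 1) = 1.5
|y|^q = 2.7351^1.5 = 4.5233
f*(2.7351) = 4.5233 / 1.5 = 3.0156


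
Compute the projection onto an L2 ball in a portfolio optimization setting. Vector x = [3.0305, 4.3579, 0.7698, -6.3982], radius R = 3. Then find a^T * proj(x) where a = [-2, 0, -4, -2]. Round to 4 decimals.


Step 1: Compute ||x|| (intermediates to 6 decimals).
||x|| = sqrt(3.0305^2 + 4.3579^2 + 0.7698^2 + (-6.3982)^2) = 8.348939
Step 2: Project.
Since ||x|| > R, scale = R/||x|| = 3/8.348939 = 0.359327, proj(x) = scale * x
proj(x) = [1.08894, 1.565911, 0.27661, -2.299046]
Step 3: Dot product.
a^T * proj(x) = -2*1.08894 + 0*1.565911 - 4*0.27661 - 2*(-2.299046) = 1.3138


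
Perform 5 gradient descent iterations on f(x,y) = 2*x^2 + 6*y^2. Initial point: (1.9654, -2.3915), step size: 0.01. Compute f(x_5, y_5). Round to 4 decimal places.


Gradient descent on f(x,y) = 2*x^2 + 6*y^2.
Starting point: (1.9654, -2.3915), alpha = 0.01
Step 1: grad_x = 2*2*1.9654 = 7.8616, grad_y = 2*6*-2.3915 = -28.698
  x_1 = 1.9654 - 0.01*7.8616 = 1.8868
  y_1 = -2.3915 - 0.01*-28.698 = -2.1045
Step 2: grad_x = 2*2*1.8868 = 7.5471, grad_y = 2*6*-2.1045 = -25.2542
  x_2 = 1.8868 - 0.01*7.5471 = 1.8113
  y_2 = -2.1045 - 0.01*-25.2542 = -1.852
Step 3: grad_x = 2*2*1.8113 = 7.2453, grad_y = 2*6*-1.852 = -22.2237
  x_3 = 1.8113 - 0.01*7.2453 = 1.7389
  y_3 = -1.852 - 0.01*-22.2237 = -1.6297
Step 4: grad_x = 2*2*1.7389 = 6.9554, grad_y = 2*6*-1.6297 = -19.5569
  x_4 = 1.7389 - 0.01*6.9554 = 1.6693
  y_4 = -1.6297 - 0.01*-19.5569 = -1.4342
Step 5: grad_x = 2*2*1.6693 = 6.6772, grad_y = 2*6*-1.4342 = -17.2101
  x_5 = 1.6693 - 0.01*6.6772 = 1.6025
  y_5 = -1.4342 - 0.01*-17.2101 = -1.2621
f(1.6025, -1.2621) = 2*1.6025^2 + 6*(-1.2621)^2 = 14.6932


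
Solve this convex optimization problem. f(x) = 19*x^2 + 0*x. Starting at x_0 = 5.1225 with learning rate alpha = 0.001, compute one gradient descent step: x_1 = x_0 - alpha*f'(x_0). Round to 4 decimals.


We compute the gradient at x_0 and apply the update.
f'(x) = 38*x + 0
f'(5.1225) = 38*5.1225 + 0 = 194.655
x_1 = 5.1225 - 0.001*194.655 = 4.9278


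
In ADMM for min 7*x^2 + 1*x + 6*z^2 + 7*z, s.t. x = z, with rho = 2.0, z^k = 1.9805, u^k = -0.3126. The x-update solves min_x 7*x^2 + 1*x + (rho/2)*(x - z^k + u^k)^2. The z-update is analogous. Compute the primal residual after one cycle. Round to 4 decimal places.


ADMM iteration with rho = 2.0, z^k = 1.9805, u^k = -0.3126
Step 1: x-update.
Minimize 7*x^2 + 1*x + (2.0/2)*(x - 1.9805 - 0.3126)^2
FOC: (2*7 + 2.0)*x = -1 + 2.0*(1.9805 + 0.3126)
x^{k+1} = 0.2241
Step 2: z-update.
Minimize 6*z^2 + 7*z + (2.0/2)*(0.2241 - z - 0.3126)^2
FOC: (2*6 + 2.0)*z = -7 + 2.0*(0.2241 - 0.3126)
z^{k+1} = -0.5126
Step 3: u-update.
u^{k+1} = -0.3126 + 0.2241 + 0.5126 = 0.4242
Step 4: Primal residual = |0.2241 + 0.5126| = 0.7368


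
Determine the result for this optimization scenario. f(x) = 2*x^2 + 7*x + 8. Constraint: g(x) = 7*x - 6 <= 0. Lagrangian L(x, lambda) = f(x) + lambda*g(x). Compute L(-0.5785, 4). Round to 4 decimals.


Step 1: Evaluate f(x).
f(-0.5785) = 2*(-0.5785)^2 + 7*(-0.5785) + 8 = 4.6198
Step 2: Evaluate g(x).
g(-0.5785) = 7*-0.5785 - 6 = -10.0495
Step 3: Compute Lagrangian.
L = 4.6198 + 4*-10.0495 = -35.5782


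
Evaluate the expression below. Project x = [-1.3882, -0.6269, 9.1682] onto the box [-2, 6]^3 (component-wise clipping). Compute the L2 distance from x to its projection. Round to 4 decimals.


Project each component onto [-2, 6].
clip(-1.3882) = -1.3882, clip(-0.6269) = -0.6269, clip(9.1682) = 6.0
Projection = [-1.3882, -0.6269, 6.0]
Squared diffs: [0.0, 0.0, 10.0375]
Distance = sqrt(10.0375) = 3.1682


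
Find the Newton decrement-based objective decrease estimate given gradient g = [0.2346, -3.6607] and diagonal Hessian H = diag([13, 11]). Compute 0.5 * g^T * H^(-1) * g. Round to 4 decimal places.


Step 1: H is diagonal, so H^(-1) * g = [0.018, -0.3328].
Step 2: g^T H^(-1) g = sum_i g_i^2 / H_ii
  = (0.2346)^2/13 + (-3.6607)^2/11
  = 0.0042 + 1.2182 = 1.2225
Step 3: Objective decrease = 0.5 * g^T H^(-1) g = 0.6112


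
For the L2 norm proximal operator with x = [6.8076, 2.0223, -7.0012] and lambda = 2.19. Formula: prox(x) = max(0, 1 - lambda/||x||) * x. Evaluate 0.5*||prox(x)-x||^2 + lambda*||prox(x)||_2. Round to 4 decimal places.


Step 1: Compute ||x||.
||x|| = 9.9725
Step 2: Compute scaling factor.
scale = max(0, 1 - 2.19/9.9725) = 0.7804
Step 3: prox(x) = [5.3126, 1.5782, -5.4637]
||prox(x)|| = 7.7825
Step 4: Proximal objective.
0.5*||prox-x||^2 = 2.3981
lambda*||prox|| = 17.0437
Total = 19.4416


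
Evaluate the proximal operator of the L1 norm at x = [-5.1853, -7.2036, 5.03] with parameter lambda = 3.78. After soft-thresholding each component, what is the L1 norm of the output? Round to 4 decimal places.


Soft-thresholding with lambda = 3.78:
prox(-5.1853) = sign(-5.1853)*max(|-5.1853| - 3.78, 0) = -1.4053
prox(-7.2036) = sign(-7.2036)*max(|-7.2036| - 3.78, 0) = -3.4236
prox(5.03) = sign(5.03)*max(|5.03| - 3.78, 0) = 1.25
prox(x) = [-1.4053, -3.4236, 1.25]
||prox(x)||_1 = 1.4053 + 3.4236 + 1.25 = 6.0789


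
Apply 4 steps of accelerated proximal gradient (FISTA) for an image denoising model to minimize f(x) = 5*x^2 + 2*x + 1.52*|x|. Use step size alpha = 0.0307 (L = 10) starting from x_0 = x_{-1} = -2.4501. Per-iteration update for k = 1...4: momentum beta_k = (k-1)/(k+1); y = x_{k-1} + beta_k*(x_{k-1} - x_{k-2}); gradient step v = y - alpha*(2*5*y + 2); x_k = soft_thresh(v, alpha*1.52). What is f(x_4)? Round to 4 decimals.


FISTA on f(x) = 5*x^2 + 2*x + 1.52*|x|
L = 10, alpha = 0.0307
Iteration 1: beta = 0.0, y = -2.4501 + 0.0*(-2.4501 + 2.4501) = -2.4501
  grad(y) = -22.501, v = y - alpha*grad = -1.7593
  prox(v) = soft_thresh(-1.7593, 0.0467) = -1.7127
Iteration 2: beta = 0.3333, y = -1.7127 + 0.3333*(-1.7127 + 2.4501) = -1.4668
  grad(y) = -12.6684, v = y - alpha*grad = -1.0779
  prox(v) = soft_thresh(-1.0779, 0.0467) = -1.0313
Iteration 3: beta = 0.5, y = -1.0313 + 0.5*(-1.0313 + 1.7127) = -0.6906
  grad(y) = -4.9056, v = y - alpha*grad = -0.54
  prox(v) = soft_thresh(-0.54, 0.0467) = -0.4933
Iteration 4: beta = 0.6, y = -0.4933 + 0.6*(-0.4933 + 1.0313) = -0.1705
  grad(y) = 0.2949, v = y - alpha*grad = -0.1796
  prox(v) = soft_thresh(-0.1796, 0.0467) = -0.1329
f(x_4) = 5*(-0.1329)^2 + 2*(-0.1329) + 1.52*|-0.1329| = 0.0245


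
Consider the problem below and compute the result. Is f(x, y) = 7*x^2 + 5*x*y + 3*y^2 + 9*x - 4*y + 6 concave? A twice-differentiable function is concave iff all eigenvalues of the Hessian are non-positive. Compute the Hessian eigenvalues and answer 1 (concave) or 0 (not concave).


The Hessian of f(x,y) = 7*x^2 + 5*x*y + 3*y^2 + 9*x - 4*y + 6 is:
H = [[14, 5], [5, 6]]
Trace = 14 + 6 = 20
Determinant = 14*6 - (5)^2 = 59
Discriminant = (20)^2 - 4*59 = 164.0
Eigenvalues: lambda_1 = 3.5969, lambda_2 = 16.4031
The function is not concave.

0


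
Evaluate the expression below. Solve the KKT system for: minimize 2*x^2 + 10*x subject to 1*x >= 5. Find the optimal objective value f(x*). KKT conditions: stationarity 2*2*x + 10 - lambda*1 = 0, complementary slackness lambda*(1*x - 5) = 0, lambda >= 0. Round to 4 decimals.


Step 1: Try lambda = 0 (constraint inactive).
x_unc = -10/(2*2) = -2.5
Check: 1*-2.5 = -2.5 < 5 -- violated!
Step 2: Constraint must be active: 1*x = 5
x* = 5/1 = 5.0
lambda = (2*2*5.0 + 10)/1 = 30.0
Step 3: Compute optimal value.
f(x*) = 2*5.0^2 + 10*5.0 = 100.0


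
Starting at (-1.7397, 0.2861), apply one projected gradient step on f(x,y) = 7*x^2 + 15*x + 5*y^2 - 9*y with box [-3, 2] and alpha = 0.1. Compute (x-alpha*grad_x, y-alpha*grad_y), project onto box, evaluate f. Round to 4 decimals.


Step 1: Compute gradient at (-1.7397, 0.2861).
grad_x = 2*7*-1.7397 + 15 = -9.3558
grad_y = 2*5*0.2861 - 9 = -6.139
Step 2: Gradient step.
x_raw = -1.7397 - 0.1*-9.3558 = -0.8041
y_raw = 0.2861 - 0.1*-6.139 = 0.9
Step 3: Project onto [-3, 2].
x_proj = clip(-0.8041) = -0.8041
y_proj = clip(0.9) = 0.9
Step 4: Evaluate f.
f(-0.8041, 0.9) = -11.5855


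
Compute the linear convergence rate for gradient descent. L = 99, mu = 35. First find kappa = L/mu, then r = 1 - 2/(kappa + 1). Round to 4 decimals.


Step 1: Compute the condition number.
kappa = L/mu = 99/35 = 2.8286
Step 2: Compute the convergence rate.
r = 1 - 2/(kappa + 1) = 1 - 2*mu/(L + mu) = (L - mu)/(L + mu) = 64/134 = 0.4776


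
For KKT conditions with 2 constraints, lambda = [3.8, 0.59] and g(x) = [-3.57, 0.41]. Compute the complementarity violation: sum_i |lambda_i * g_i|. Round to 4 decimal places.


KKT complementary slackness check:
lambda_1 * g_1 = 3.8 * -3.57 = -13.566
lambda_2 * g_2 = 0.59 * 0.41 = 0.2419
Total violation = 13.566 + 0.2419 = 13.8079


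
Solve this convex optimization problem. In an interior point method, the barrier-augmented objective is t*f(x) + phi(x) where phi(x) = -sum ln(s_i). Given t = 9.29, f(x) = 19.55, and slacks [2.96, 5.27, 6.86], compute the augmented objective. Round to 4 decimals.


Step 1: Compute log-barrier.
ln values: [1.0852, 1.662, 1.9257]
phi = -(1.0852 + 1.662 + 1.9257) = -4.6729
Step 2: Compute augmented objective.
t*f(x) = 9.29*19.55 = 181.6195
Total = 181.6195 - 4.6729 = 176.9466


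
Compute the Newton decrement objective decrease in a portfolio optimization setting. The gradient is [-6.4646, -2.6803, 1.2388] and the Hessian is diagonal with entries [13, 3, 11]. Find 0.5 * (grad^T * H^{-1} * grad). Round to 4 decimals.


Step 1: H is diagonal, so H^(-1) * g = [-0.4973, -0.8934, 0.1126].
Step 2: g^T H^(-1) g = sum_i g_i^2 / H_ii
  = (-6.4646)^2/13 + (-2.6803)^2/3 + (1.2388)^2/11
  = 3.2147 + 2.3947 + 0.1395 = 5.7489
Step 3: Objective decrease = 0.5 * g^T H^(-1) g = 2.8744


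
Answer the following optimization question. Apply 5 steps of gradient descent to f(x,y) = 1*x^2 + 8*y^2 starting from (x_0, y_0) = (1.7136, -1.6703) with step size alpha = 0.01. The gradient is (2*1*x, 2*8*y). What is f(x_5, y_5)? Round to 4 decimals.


Gradient descent on f(x,y) = 1*x^2 + 8*y^2.
Starting point: (1.7136, -1.6703), alpha = 0.01
Step 1: grad_x = 2*1*1.7136 = 3.4272, grad_y = 2*8*-1.6703 = -26.7248
  x_1 = 1.7136 - 0.01*3.4272 = 1.6793
  y_1 = -1.6703 - 0.01*-26.7248 = -1.4031
Step 2: grad_x = 2*1*1.6793 = 3.3587, grad_y = 2*8*-1.4031 = -22.4488
  x_2 = 1.6793 - 0.01*3.3587 = 1.6457
  y_2 = -1.4031 - 0.01*-22.4488 = -1.1786
Step 3: grad_x = 2*1*1.6457 = 3.2915, grad_y = 2*8*-1.1786 = -18.857
  x_3 = 1.6457 - 0.01*3.2915 = 1.6128
  y_3 = -1.1786 - 0.01*-18.857 = -0.99
Step 4: grad_x = 2*1*1.6128 = 3.2257, grad_y = 2*8*-0.99 = -15.8399
  x_4 = 1.6128 - 0.01*3.2257 = 1.5806
  y_4 = -0.99 - 0.01*-15.8399 = -0.8316
Step 5: grad_x = 2*1*1.5806 = 3.1611, grad_y = 2*8*-0.8316 = -13.3055
  x_5 = 1.5806 - 0.01*3.1611 = 1.549
  y_5 = -0.8316 - 0.01*-13.3055 = -0.6985
f(1.549, -0.6985) = 1*1.549^2 + 8*(-0.6985)^2 = 6.3029


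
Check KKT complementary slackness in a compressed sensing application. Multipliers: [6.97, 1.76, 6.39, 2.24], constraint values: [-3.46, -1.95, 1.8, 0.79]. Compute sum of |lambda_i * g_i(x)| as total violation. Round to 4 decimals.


KKT complementary slackness check:
lambda_1 * g_1 = 6.97 * -3.46 = -24.1162
lambda_2 * g_2 = 1.76 * -1.95 = -3.432
lambda_3 * g_3 = 6.39 * 1.8 = 11.502
lambda_4 * g_4 = 2.24 * 0.79 = 1.7696
Total violation = 24.1162 + 3.432 + 11.502 + 1.7696 = 40.8198


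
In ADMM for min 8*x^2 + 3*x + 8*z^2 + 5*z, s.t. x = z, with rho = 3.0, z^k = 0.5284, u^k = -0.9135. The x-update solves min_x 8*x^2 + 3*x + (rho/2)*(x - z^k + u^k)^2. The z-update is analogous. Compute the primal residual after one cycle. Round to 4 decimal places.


ADMM iteration with rho = 3.0, z^k = 0.5284, u^k = -0.9135
Step 1: x-update.
Minimize 8*x^2 + 3*x + (3.0/2)*(x - 0.5284 - 0.9135)^2
FOC: (2*8 + 3.0)*x = -3 + 3.0*(0.5284 + 0.9135)
x^{k+1} = 0.0698
Step 2: z-update.
Minimize 8*z^2 + 5*z + (3.0/2)*(0.0698 - z - 0.9135)^2
FOC: (2*8 + 3.0)*z = -5 + 3.0*(0.0698 - 0.9135)
z^{k+1} = -0.3964
Step 3: u-update.
u^{k+1} = -0.9135 + 0.0698 + 0.3964 = -0.4473
Step 4: Primal residual = |0.0698 + 0.3964| = 0.4662


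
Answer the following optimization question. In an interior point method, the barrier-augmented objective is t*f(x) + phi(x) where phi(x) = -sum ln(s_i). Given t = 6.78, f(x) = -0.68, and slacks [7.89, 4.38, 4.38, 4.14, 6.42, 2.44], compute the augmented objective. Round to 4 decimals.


Step 1: Compute log-barrier.
ln values: [2.0656, 1.477, 1.477, 1.4207, 1.8594, 0.892]
phi = -(2.0656 + 1.477 + 1.477 + 1.4207 + 1.8594 + 0.892) = -9.1918
Step 2: Compute augmented objective.
t*f(x) = 6.78*-0.68 = -4.6104
Total = -4.6104 - 9.1918 = -13.8022


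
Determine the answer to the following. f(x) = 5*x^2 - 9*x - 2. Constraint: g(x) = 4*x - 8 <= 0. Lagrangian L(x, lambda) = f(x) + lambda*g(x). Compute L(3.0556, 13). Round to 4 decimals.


Step 1: Evaluate f(x).
f(3.0556) = 5*3.0556^2 - 9*3.0556 - 2 = 17.1831
Step 2: Evaluate g(x).
g(3.0556) = 4*3.0556 - 8 = 4.2224
Step 3: Compute Lagrangian.
L = 17.1831 + 13*4.2224 = 72.0743


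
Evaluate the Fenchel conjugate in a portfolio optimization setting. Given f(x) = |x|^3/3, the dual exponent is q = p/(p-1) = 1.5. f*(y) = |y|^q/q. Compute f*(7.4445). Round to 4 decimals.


The conjugate exponent q satisfies 1/p + 1/q = 1.
p = 3, so q = 3/(3 - 1) = 1.5
|y|^q = 7.4445^1.5 = 20.312
f*(7.4445) = 20.312 / 1.5 = 13.5414


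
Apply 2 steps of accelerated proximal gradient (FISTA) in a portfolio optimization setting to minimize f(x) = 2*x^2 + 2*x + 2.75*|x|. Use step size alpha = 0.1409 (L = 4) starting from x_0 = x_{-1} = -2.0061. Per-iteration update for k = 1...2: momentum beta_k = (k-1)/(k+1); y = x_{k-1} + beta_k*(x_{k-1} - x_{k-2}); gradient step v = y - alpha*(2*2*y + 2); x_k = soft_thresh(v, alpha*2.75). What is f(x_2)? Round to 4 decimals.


FISTA on f(x) = 2*x^2 + 2*x + 2.75*|x|
L = 4, alpha = 0.1409
Iteration 1: beta = 0.0, y = -2.0061 + 0.0*(-2.0061 + 2.0061) = -2.0061
  grad(y) = -6.0244, v = y - alpha*grad = -1.1573
  prox(v) = soft_thresh(-1.1573, 0.3875) = -0.7698
Iteration 2: beta = 0.3333, y = -0.7698 + 0.3333*(-0.7698 + 2.0061) = -0.3577
  grad(y) = 0.5693, v = y - alpha*grad = -0.4379
  prox(v) = soft_thresh(-0.4379, 0.3875) = -0.0504
f(x_2) = 2*(-0.0504)^2 + 2*(-0.0504) + 2.75*|-0.0504| = 0.0429


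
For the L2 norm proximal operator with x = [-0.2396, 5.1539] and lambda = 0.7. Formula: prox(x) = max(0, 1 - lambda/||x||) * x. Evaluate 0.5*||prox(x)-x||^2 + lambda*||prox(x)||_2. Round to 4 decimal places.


Step 1: Compute ||x||.
||x|| = 5.1595
Step 2: Compute scaling factor.
scale = max(0, 1 - 0.7/5.1595) = 0.8643
Step 3: prox(x) = [-0.2071, 4.4547]
||prox(x)|| = 4.4595
Step 4: Proximal objective.
0.5*||prox-x||^2 = 0.245
lambda*||prox|| = 3.1217
Total = 3.3666


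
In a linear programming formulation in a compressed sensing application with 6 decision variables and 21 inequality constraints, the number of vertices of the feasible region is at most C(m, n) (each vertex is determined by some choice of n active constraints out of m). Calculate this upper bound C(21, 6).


Each vertex corresponds to some choice of n active constraints out of m, so the number of vertices is at most C(m, n) = m! / (n!(m-n)!).
m = 21, n = 6
Numerator: 21 * 20 * 19 * 18 * 17 * 16
Denominator: 6! = 720
C(21, 6) = 54264


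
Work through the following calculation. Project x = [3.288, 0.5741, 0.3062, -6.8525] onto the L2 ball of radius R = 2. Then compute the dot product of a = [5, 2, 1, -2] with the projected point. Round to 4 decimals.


Step 1: Compute ||x|| (intermediates to 6 decimals).
||x|| = sqrt(3.288^2 + 0.5741^2 + 0.3062^2 + (-6.8525)^2) = 7.628306
Step 2: Project.
Since ||x|| > R, scale = R/||x|| = 2/7.628306 = 0.262181, proj(x) = scale * x
proj(x) = [0.862051, 0.150518, 0.08028, -1.796595]
Step 3: Dot product.
a^T * proj(x) = 5*0.862051 + 2*0.150518 + 1*0.08028 - 2*(-1.796595) = 8.2848


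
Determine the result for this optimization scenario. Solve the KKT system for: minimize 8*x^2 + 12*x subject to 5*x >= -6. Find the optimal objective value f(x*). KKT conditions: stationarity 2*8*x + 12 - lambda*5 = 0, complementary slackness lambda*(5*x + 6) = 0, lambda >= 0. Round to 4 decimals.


Step 1: Try lambda = 0 (constraint inactive).
Stationarity: 2*8*x + 12 = 0
x* = -12/(2*8) = -0.75
Check constraint: 5*-0.75 = -3.75 >= -6 -- satisfied.
Step 2: Compute optimal value.
f(x*) = 8*(-0.75)^2 + 12*(-0.75) = -4.5


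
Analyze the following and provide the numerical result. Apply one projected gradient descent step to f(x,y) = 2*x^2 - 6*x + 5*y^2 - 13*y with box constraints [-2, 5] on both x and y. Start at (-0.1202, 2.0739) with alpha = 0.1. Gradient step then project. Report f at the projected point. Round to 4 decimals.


Step 1: Compute gradient at (-0.1202, 2.0739).
grad_x = 2*2*-0.1202 - 6 = -6.4808
grad_y = 2*5*2.0739 - 13 = 7.739
Step 2: Gradient step.
x_raw = -0.1202 - 0.1*-6.4808 = 0.5279
y_raw = 2.0739 - 0.1*7.739 = 1.3
Step 3: Project onto [-2, 5].
x_proj = clip(0.5279) = 0.5279
y_proj = clip(1.3) = 1.3
Step 4: Evaluate f.
f(0.5279, 1.3) = -11.06


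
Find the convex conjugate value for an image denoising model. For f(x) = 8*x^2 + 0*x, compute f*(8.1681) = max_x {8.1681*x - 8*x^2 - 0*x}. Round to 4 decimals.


f*(y) = sup_x {y*x - a*x^2 - b*x} = sup_x {(y-b)*x - a*x^2}
FOC: (y - b) - 2a*x = 0 => x* = (y - b)/(2a)
x* = (8.1681 - 0)/(2*8) = 0.5105
f*(8.1681) = (y-b)^2/(4a) = (8.1681 - 0)^2/(4*8)
= 66.7179/32 = 2.0849


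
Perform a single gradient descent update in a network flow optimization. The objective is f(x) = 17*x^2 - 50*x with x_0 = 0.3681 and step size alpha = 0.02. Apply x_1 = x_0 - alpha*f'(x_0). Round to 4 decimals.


We compute the gradient at x_0 and apply the update.
f'(x) = 34*x - 50
f'(0.3681) = 34*0.3681 - 50 = -37.4846
x_1 = 0.3681 - 0.02*-37.4846 = 1.1178


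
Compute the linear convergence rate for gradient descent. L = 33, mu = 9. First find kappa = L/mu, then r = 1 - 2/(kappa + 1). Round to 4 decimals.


Step 1: Compute the condition number.
kappa = L/mu = 33/9 = 3.6667
Step 2: Compute the convergence rate.
r = 1 - 2/(kappa + 1) = 1 - 2*mu/(L + mu) = (L - mu)/(L + mu) = 24/42 = 0.5714


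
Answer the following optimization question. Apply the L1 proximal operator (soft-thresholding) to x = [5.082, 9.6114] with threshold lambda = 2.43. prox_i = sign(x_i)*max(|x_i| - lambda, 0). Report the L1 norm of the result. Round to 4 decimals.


Soft-thresholding with lambda = 2.43:
prox(5.082) = sign(5.082)*max(|5.082| - 2.43, 0) = 2.652
prox(9.6114) = sign(9.6114)*max(|9.6114| - 2.43, 0) = 7.1814
prox(x) = [2.652, 7.1814]
||prox(x)||_1 = 2.652 + 7.1814 = 9.8334


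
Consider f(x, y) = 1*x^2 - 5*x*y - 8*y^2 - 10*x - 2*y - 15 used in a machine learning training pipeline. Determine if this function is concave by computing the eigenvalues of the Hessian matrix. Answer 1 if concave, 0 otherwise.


The Hessian of f(x,y) = 1*x^2 - 5*x*y - 8*y^2 - 10*x - 2*y - 15 is:
H = [[2, -5], [-5, -16]]
Trace = 2 - 16 = -14
Determinant = 2*-16 - (-5)^2 = -57
Discriminant = (-14)^2 - 4*-57 = 424.0
Eigenvalues: lambda_1 = -17.2956, lambda_2 = 3.2956
The function is not concave.

0


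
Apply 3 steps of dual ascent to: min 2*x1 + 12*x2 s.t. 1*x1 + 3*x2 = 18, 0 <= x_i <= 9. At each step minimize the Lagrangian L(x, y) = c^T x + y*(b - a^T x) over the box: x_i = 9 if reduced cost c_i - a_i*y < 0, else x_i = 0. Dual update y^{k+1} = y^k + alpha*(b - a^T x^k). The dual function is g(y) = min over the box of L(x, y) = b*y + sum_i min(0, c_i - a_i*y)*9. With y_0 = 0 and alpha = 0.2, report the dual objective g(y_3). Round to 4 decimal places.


Dual ascent for LP: min 2*x1 + 12*x2, 1*x1 + 3*x2 = 18, 0 <= x_i <= 9
Step 1: y^k = 0.0, reduced costs: (2.0, 12.0)
  x^k = (0.0, 0.0), subgradient = b - a^T x = 18.0
  y^{k+1} = 0.0 + 0.2*18.0 = 3.6
Step 2: y^k = 3.6, reduced costs: (-1.6, 1.2)
  x^k = (9.0, 0.0), subgradient = b - a^T x = 9.0
  y^{k+1} = 3.6 + 0.2*9.0 = 5.4
Step 3: y^k = 5.4, reduced costs: (-3.4, -4.2)
  x^k = (9.0, 9.0), subgradient = b - a^T x = -18.0
  y^{k+1} = 5.4 + 0.2*-18.0 = 1.8
Dual objective at y_3 = 1.8: reduced costs (0.2, 6.6), box minimizer x = (0.0, 0.0)
g(y_3) = b*y + (c1 - a1*y)*x1 + (c2 - a2*y)*x2 = 18*1.8 + 0.2*0.0 + 6.6*0.0 = 32.4 + 0.0 + 0.0 = 32.4


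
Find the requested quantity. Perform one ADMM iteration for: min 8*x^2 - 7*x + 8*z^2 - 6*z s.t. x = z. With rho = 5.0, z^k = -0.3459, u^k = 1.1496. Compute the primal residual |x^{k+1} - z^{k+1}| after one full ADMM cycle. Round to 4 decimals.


ADMM iteration with rho = 5.0, z^k = -0.3459, u^k = 1.1496
Step 1: x-update.
Minimize 8*x^2 - 7*x + (5.0/2)*(x + 0.3459 + 1.1496)^2
FOC: (2*8 + 5.0)*x = 7 + 5.0*(-0.3459 - 1.1496)
x^{k+1} = -0.0227
Step 2: z-update.
Minimize 8*z^2 - 6*z + (5.0/2)*(-0.0227 - z + 1.1496)^2
FOC: (2*8 + 5.0)*z = 6 + 5.0*(-0.0227 + 1.1496)
z^{k+1} = 0.554
Step 3: u-update.
u^{k+1} = 1.1496 - 0.0227 - 0.554 = 0.5728
Step 4: Primal residual = |-0.0227 - 0.554| = 0.5768


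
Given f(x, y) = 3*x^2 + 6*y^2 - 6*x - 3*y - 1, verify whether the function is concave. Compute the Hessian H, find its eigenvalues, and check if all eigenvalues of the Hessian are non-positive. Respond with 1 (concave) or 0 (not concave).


The Hessian of f(x,y) = 3*x^2 + 6*y^2 - 6*x - 3*y - 1 is:
H = [[6, 0], [0, 12]]
Trace = 6 + 12 = 18
Determinant = 6*12 - (0)^2 = 72
Discriminant = (18)^2 - 4*72 = 36.0
Eigenvalues: lambda_1 = 6.0, lambda_2 = 12.0
The function is not concave.

0


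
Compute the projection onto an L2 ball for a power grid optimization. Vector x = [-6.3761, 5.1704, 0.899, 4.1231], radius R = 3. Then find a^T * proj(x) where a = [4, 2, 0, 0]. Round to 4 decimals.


Step 1: Compute ||x|| (intermediates to 6 decimals).
||x|| = sqrt((-6.3761)^2 + 5.1704^2 + 0.899^2 + 4.1231^2) = 9.230159
Step 2: Project.
Since ||x|| > R, scale = R/||x|| = 3/9.230159 = 0.325021, proj(x) = scale * x
proj(x) = [-2.072366, 1.680489, 0.292194, 1.340094]
Step 3: Dot product.
a^T * proj(x) = 4*(-2.072366) + 2*1.680489 + 0*0.292194 + 0*1.340094 = -4.9285


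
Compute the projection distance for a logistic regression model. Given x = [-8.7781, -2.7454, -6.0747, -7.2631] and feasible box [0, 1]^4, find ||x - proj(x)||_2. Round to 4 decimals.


Project each component onto [0, 1].
clip(-8.7781) = 0.0, clip(-2.7454) = 0.0, clip(-6.0747) = 0.0, clip(-7.2631) = 0.0
Projection = [0.0, 0.0, 0.0, 0.0]
Squared diffs: [77.055, 7.5372, 36.902, 52.7526]
Distance = sqrt(174.2468) = 13.2003


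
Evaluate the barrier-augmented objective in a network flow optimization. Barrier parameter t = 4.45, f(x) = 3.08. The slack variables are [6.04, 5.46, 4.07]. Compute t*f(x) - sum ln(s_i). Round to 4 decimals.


Step 1: Compute log-barrier.
ln values: [1.7984, 1.6974, 1.4036]
phi = -(1.7984 + 1.6974 + 1.4036) = -4.8995
Step 2: Compute augmented objective.
t*f(x) = 4.45*3.08 = 13.706
Total = 13.706 - 4.8995 = 8.8065


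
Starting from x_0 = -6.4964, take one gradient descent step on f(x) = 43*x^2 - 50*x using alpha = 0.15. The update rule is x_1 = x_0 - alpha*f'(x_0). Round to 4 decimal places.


We compute the gradient at x_0 and apply the update.
f'(x) = 86*x - 50
f'(-6.4964) = 86*-6.4964 - 50 = -608.6904
x_1 = -6.4964 - 0.15*-608.6904 = 84.8072


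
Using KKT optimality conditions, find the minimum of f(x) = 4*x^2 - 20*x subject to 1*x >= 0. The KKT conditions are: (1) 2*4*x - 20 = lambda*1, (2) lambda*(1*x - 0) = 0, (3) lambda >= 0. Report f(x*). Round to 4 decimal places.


Step 1: Try lambda = 0 (constraint inactive).
Stationarity: 2*4*x - 20 = 0
x* = 20/(2*4) = 2.5
Check constraint: 1*2.5 = 2.5 >= 0 -- satisfied.
Step 2: Compute optimal value.
f(x*) = 4*2.5^2 - 20*2.5 = -25.0


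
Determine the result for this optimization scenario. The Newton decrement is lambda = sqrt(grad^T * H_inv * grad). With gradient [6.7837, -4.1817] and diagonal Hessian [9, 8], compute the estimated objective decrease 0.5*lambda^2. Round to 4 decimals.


Step 1: H is diagonal, so H^(-1) * g = [0.7537, -0.5227].
Step 2: g^T H^(-1) g = sum_i g_i^2 / H_ii
  = (6.7837)^2/9 + (-4.1817)^2/8
  = 5.1132 + 2.1858 = 7.299
Step 3: Objective decrease = 0.5 * g^T H^(-1) g = 3.6495


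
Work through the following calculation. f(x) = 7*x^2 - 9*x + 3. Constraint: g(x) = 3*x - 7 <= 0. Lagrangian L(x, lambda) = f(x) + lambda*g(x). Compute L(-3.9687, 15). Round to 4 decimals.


Step 1: Evaluate f(x).
f(-3.9687) = 7*(-3.9687)^2 - 9*(-3.9687) + 3 = 148.9724
Step 2: Evaluate g(x).
g(-3.9687) = 3*-3.9687 - 7 = -18.9061
Step 3: Compute Lagrangian.
L = 148.9724 + 15*-18.9061 = -134.6191


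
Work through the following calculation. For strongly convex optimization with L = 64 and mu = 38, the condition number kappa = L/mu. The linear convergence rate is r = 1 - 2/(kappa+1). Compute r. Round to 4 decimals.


Step 1: Compute the condition number.
kappa = L/mu = 64/38 = 1.6842
Step 2: Compute the convergence rate.
r = 1 - 2/(kappa + 1) = 1 - 2*mu/(L + mu) = (L - mu)/(L + mu) = 26/102 = 0.2549


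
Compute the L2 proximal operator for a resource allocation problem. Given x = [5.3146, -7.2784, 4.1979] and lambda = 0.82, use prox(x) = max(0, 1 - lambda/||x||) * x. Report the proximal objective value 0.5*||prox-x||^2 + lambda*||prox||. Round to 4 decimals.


Step 1: Compute ||x||.
||x|| = 9.942
Step 2: Compute scaling factor.
scale = max(0, 1 - 0.82/9.942) = 0.9175
Step 3: prox(x) = [4.8763, -6.6781, 3.8517]
||prox(x)|| = 9.122
Step 4: Proximal objective.
0.5*||prox-x||^2 = 0.3362
lambda*||prox|| = 7.48
Total = 7.8162


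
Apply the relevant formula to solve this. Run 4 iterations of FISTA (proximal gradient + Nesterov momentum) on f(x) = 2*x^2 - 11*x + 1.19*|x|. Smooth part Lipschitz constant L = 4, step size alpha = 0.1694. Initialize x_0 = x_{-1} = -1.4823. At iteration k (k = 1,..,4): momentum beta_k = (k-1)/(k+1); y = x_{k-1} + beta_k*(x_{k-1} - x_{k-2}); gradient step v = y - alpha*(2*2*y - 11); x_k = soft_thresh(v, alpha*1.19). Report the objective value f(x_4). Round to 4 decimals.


FISTA on f(x) = 2*x^2 - 11*x + 1.19*|x|
L = 4, alpha = 0.1694
Iteration 1: beta = 0.0, y = -1.4823 + 0.0*(-1.4823 + 1.4823) = -1.4823
  grad(y) = -16.9292, v = y - alpha*grad = 1.3855
  prox(v) = soft_thresh(1.3855, 0.2016) = 1.1839
Iteration 2: beta = 0.3333, y = 1.1839 + 0.3333*(1.1839 + 1.4823) = 2.0727
  grad(y) = -2.7094, v = y - alpha*grad = 2.5316
  prox(v) = soft_thresh(2.5316, 0.2016) = 2.33
Iteration 3: beta = 0.5, y = 2.33 + 0.5*(2.33 - 1.1839) = 2.9031
  grad(y) = 0.6124, v = y - alpha*grad = 2.7994
  prox(v) = soft_thresh(2.7994, 0.2016) = 2.5978
Iteration 4: beta = 0.6, y = 2.5978 + 0.6*(2.5978 - 2.33) = 2.7584
  grad(y) = 0.0337, v = y - alpha*grad = 2.7527
  prox(v) = soft_thresh(2.7527, 0.2016) = 2.5511
f(x_4) = 2*2.5511^2 - 11*2.5511 + 1.19*|2.5511| = -12.0101
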